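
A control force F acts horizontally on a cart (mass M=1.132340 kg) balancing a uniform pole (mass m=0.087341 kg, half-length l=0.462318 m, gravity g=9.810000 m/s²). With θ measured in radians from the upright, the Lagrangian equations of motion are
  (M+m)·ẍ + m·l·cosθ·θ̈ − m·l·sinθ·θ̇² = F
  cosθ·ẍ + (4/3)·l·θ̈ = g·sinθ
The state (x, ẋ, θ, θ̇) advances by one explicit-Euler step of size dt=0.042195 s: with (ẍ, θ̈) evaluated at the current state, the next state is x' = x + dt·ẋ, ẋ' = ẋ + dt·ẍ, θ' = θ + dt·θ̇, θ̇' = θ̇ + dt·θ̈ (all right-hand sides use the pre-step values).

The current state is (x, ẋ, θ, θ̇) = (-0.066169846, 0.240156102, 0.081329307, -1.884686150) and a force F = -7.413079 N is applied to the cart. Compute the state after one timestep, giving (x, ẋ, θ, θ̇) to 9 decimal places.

sinθ=0.081239678, cosθ=0.996694594
temp = (F + m·l·θ̇²·sinθ)/(M+m) = (-7.413079 + 0.011652128)/1.219681 = -6.068330057
θ̈ = (g·sinθ − cosθ·temp)/(l·(4/3 − m·cos²θ/(M+m))) = 11.730608770
ẍ = temp − m·l·θ̈·cosθ/(M+m) = -6.455405267
Euler: x'=-0.066169846+0.042195·0.240156102=-0.056036459, ẋ'=0.240156102+0.042195·-6.455405267=-0.032229723
       θ'=0.081329307+0.042195·-1.884686150=0.001804975, θ̇'=-1.884686150+0.042195·11.730608770=-1.389713113

(-0.056036459, -0.032229723, 0.001804975, -1.389713113)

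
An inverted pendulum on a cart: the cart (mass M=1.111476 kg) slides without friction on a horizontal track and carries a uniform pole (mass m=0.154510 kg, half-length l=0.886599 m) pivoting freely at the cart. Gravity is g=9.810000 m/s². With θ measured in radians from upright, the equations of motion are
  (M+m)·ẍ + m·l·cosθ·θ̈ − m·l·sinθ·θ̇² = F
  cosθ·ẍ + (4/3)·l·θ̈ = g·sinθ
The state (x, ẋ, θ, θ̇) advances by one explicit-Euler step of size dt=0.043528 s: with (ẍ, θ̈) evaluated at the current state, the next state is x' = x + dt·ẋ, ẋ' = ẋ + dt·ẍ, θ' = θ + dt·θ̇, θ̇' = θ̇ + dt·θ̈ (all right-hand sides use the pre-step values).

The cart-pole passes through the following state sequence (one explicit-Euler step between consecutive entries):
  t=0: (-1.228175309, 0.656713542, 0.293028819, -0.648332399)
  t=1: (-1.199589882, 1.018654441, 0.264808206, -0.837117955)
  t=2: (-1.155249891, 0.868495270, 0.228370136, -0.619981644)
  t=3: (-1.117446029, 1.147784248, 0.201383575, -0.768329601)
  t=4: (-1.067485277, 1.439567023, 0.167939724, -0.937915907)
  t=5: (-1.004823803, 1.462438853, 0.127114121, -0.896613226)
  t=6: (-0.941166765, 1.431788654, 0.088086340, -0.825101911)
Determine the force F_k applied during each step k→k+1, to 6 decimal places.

F_0 = 9.941396 N
F_1 = -3.732878 N
F_2 = 7.656284 N
F_3 = 7.947228 N
F_4 = 0.773227 N
F_5 = -0.682164 N

step 0→1:
  ẍ = (ẋ'−ẋ)/dt = (1.018654441−0.656713542)/0.043528 = 8.315128
  θ̈ = (θ̇'−θ̇)/dt = (-0.837117955−-0.648332399)/0.043528 = -4.337106
  sinθ=0.288853, cosθ=0.957373
  F = (M+m)·ẍ + m·l·cosθ·θ̈ − m·l·sinθ·θ̇² = 10.526836 + -0.568807 − 0.016632 = 9.941396
step 1→2:
  ẍ = (ẋ'−ẋ)/dt = (0.868495270−1.018654441)/0.043528 = -3.449714
  θ̈ = (θ̇'−θ̇)/dt = (-0.619981644−-0.837117955)/0.043528 = 4.988428
  sinθ=0.261724, cosθ=0.965143
  F = (M+m)·ẍ + m·l·cosθ·θ̈ − m·l·sinθ·θ̇² = -4.367290 + 0.659537 − 0.025125 = -3.732878
step 2→3:
  ẍ = (ẋ'−ẋ)/dt = (1.147784248−0.868495270)/0.043528 = 6.416306
  θ̈ = (θ̇'−θ̇)/dt = (-0.768329601−-0.619981644)/0.043528 = -3.408104
  sinθ=0.226390, cosθ=0.974037
  F = (M+m)·ẍ + m·l·cosθ·θ̈ − m·l·sinθ·θ̇² = 8.122954 + -0.454749 − 0.011921 = 7.656284
step 3→4:
  ẍ = (ẋ'−ẋ)/dt = (1.439567023−1.147784248)/0.043528 = 6.703335
  θ̈ = (θ̇'−θ̇)/dt = (-0.937915907−-0.768329601)/0.043528 = -3.896028
  sinθ=0.200025, cosθ=0.979791
  F = (M+m)·ẍ + m·l·cosθ·θ̈ − m·l·sinθ·θ̇² = 8.486329 + -0.522925 − 0.016176 = 7.947228
step 4→5:
  ẍ = (ẋ'−ẋ)/dt = (1.462438853−1.439567023)/0.043528 = 0.525451
  θ̈ = (θ̇'−θ̇)/dt = (-0.896613226−-0.937915907)/0.043528 = 0.948876
  sinθ=0.167151, cosθ=0.985931
  F = (M+m)·ẍ + m·l·cosθ·θ̈ − m·l·sinθ·θ̇² = 0.665214 + 0.128156 − 0.020143 = 0.773227
step 5→6:
  ẍ = (ẋ'−ẋ)/dt = (1.431788654−1.462438853)/0.043528 = -0.704149
  θ̈ = (θ̇'−θ̇)/dt = (-0.825101911−-0.896613226)/0.043528 = 1.642881
  sinθ=0.126772, cosθ=0.991932
  F = (M+m)·ẍ + m·l·cosθ·θ̈ − m·l·sinθ·θ̇² = -0.891443 + 0.223240 − 0.013961 = -0.682164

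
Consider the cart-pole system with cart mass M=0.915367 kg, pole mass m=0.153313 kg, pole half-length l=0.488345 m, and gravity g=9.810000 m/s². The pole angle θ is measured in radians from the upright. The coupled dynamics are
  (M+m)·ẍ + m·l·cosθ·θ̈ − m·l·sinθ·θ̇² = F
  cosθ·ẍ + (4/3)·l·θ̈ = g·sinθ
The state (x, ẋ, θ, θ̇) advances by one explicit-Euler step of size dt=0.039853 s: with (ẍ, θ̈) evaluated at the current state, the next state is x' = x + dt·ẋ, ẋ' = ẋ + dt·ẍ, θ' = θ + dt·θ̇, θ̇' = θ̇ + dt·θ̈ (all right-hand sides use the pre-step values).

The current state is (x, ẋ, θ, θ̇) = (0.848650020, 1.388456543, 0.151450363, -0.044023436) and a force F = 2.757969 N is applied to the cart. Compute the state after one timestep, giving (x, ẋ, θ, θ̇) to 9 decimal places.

(0.903984179, 1.496380998, 0.149695897, -0.117287908)

sinθ=0.150872052, cosθ=0.988553299
temp = (F + m·l·θ̇²·sinθ)/(M+m) = (2.757969 + 0.000021892)/1.068680 = 2.580745304
θ̈ = (g·sinθ − cosθ·temp)/(l·(4/3 − m·cos²θ/(M+m))) = -1.838367797
ẍ = temp − m·l·θ̈·cosθ/(M+m) = 2.708063519
Euler: x'=0.848650020+0.039853·1.388456543=0.903984179, ẋ'=1.388456543+0.039853·2.708063519=1.496380998
       θ'=0.151450363+0.039853·-0.044023436=0.149695897, θ̇'=-0.044023436+0.039853·-1.838367797=-0.117287908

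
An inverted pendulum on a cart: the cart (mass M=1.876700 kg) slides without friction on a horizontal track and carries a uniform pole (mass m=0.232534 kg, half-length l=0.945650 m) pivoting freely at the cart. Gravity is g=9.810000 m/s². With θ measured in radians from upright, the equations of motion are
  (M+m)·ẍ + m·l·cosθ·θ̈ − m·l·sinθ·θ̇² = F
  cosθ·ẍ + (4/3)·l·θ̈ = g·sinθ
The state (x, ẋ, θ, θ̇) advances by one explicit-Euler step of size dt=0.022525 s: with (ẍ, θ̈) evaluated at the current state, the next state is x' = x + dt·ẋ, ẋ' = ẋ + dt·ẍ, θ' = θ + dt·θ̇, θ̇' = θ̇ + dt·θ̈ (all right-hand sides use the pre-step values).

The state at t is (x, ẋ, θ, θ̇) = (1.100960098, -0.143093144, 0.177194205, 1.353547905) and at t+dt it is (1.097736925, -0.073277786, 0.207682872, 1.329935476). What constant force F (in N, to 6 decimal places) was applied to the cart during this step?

ẍ = (ẋ'−ẋ)/dt = (-0.073277786−-0.143093144)/0.022525 = 3.099461
θ̈ = (θ̇'−θ̇)/dt = (1.329935476−1.353547905)/0.022525 = -1.048277
sinθ=0.176268, cosθ=0.984342
F = (M+m)·ẍ + m·l·cosθ·θ̈ − m·l·sinθ·θ̇² = 6.537488 + -0.226902 − 0.071013 = 6.239573

F = 6.239573 N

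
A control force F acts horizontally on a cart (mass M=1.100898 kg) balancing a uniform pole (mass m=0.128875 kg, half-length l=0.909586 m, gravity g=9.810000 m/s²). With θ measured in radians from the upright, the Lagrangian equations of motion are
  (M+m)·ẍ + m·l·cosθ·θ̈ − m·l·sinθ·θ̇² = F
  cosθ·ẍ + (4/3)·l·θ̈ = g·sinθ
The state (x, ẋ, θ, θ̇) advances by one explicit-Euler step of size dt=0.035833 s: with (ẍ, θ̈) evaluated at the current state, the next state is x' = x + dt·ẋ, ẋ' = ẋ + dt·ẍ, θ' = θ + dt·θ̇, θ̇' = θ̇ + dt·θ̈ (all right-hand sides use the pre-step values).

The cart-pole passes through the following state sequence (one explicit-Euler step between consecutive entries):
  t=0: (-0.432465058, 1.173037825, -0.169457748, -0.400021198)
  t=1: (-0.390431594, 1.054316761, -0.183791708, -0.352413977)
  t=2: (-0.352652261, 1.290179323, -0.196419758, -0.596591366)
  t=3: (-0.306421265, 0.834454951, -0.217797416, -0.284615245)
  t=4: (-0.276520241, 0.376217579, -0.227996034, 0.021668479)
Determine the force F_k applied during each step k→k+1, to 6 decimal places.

step 0→1:
  ẍ = (ẋ'−ẋ)/dt = (1.054316761−1.173037825)/0.035833 = -3.313177
  θ̈ = (θ̇'−θ̇)/dt = (-0.352413977−-0.400021198)/0.035833 = 1.328586
  sinθ=-0.168648, cosθ=0.985676
  F = (M+m)·ẍ + m·l·cosθ·θ̈ − m·l·sinθ·θ̇² = -4.074455 + 0.153510 − -0.003163 = -3.917782
step 1→2:
  ẍ = (ẋ'−ẋ)/dt = (1.290179323−1.054316761)/0.035833 = 6.582272
  θ̈ = (θ̇'−θ̇)/dt = (-0.596591366−-0.352413977)/0.035833 = -6.814316
  sinθ=-0.182759, cosθ=0.983158
  F = (M+m)·ẍ + m·l·cosθ·θ̈ − m·l·sinθ·θ̇² = 8.094701 + -0.785340 − -0.002661 = 7.312021
step 2→3:
  ẍ = (ẋ'−ẋ)/dt = (0.834454951−1.290179323)/0.035833 = -12.718008
  θ̈ = (θ̇'−θ̇)/dt = (-0.284615245−-0.596591366)/0.035833 = 8.706391
  sinθ=-0.195159, cosθ=0.980772
  F = (M+m)·ẍ + m·l·cosθ·θ̈ − m·l·sinθ·θ̇² = -15.640263 + 1.000964 − -0.008142 = -14.631156
step 3→4:
  ẍ = (ẋ'−ẋ)/dt = (0.376217579−0.834454951)/0.035833 = -12.788139
  θ̈ = (θ̇'−θ̇)/dt = (0.021668479−-0.284615245)/0.035833 = 8.547532
  sinθ=-0.216080, cosθ=0.976376
  F = (M+m)·ẍ + m·l·cosθ·θ̈ − m·l·sinθ·θ̇² = -15.726508 + 0.978296 − -0.002052 = -14.746160

F_0 = -3.917782 N
F_1 = 7.312021 N
F_2 = -14.631156 N
F_3 = -14.746160 N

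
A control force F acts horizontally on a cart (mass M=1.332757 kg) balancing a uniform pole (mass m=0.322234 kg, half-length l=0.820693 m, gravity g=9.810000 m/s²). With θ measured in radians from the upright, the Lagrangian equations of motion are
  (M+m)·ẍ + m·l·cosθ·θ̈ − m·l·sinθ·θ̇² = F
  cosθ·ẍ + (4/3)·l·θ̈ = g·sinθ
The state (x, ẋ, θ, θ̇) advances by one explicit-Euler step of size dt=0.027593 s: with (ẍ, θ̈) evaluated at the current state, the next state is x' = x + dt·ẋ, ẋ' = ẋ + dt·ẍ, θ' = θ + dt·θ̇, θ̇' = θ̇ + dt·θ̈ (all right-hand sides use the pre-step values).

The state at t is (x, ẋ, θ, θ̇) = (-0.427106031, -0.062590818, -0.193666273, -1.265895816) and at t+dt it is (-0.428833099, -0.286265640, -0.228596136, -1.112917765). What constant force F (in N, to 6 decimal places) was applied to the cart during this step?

F = -11.895400 N

ẍ = (ẋ'−ẋ)/dt = (-0.286265640−-0.062590818)/0.027593 = -8.106216
θ̈ = (θ̇'−θ̇)/dt = (-1.112917765−-1.265895816)/0.027593 = 5.544089
sinθ=-0.192458, cosθ=0.981305
F = (M+m)·ẍ + m·l·cosθ·θ̈ − m·l·sinθ·θ̇² = -13.415715 + 1.438754 − -0.081561 = -11.895400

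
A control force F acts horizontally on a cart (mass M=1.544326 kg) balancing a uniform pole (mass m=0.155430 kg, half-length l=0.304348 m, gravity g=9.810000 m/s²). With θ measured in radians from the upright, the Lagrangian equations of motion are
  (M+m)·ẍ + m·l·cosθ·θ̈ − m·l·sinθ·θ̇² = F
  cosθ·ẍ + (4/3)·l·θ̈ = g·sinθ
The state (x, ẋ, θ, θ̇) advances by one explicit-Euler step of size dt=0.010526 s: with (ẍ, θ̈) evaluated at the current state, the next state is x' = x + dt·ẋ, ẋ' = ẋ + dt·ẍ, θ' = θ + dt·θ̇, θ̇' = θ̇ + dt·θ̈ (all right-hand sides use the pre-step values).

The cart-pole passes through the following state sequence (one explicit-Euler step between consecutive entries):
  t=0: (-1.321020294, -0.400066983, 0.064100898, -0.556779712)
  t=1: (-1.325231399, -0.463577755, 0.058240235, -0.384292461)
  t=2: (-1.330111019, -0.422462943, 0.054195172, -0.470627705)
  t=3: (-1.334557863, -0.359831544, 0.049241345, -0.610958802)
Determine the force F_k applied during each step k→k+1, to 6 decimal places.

step 0→1:
  ẍ = (ẋ'−ẋ)/dt = (-0.463577755−-0.400066983)/0.010526 = -6.033704
  θ̈ = (θ̇'−θ̇)/dt = (-0.384292461−-0.556779712)/0.010526 = 16.386780
  sinθ=0.064057, cosθ=0.997946
  F = (M+m)·ẍ + m·l·cosθ·θ̈ − m·l·sinθ·θ̇² = -10.255825 + 0.773582 − 0.000939 = -9.483183
step 1→2:
  ẍ = (ẋ'−ẋ)/dt = (-0.422462943−-0.463577755)/0.010526 = 3.906024
  θ̈ = (θ̇'−θ̇)/dt = (-0.470627705−-0.384292461)/0.010526 = -8.202094
  sinθ=0.058207, cosθ=0.998305
  F = (M+m)·ẍ + m·l·cosθ·θ̈ − m·l·sinθ·θ̇² = 6.639288 + -0.387341 − 0.000407 = 6.251541
step 2→3:
  ẍ = (ẋ'−ẋ)/dt = (-0.359831544−-0.422462943)/0.010526 = 5.950161
  θ̈ = (θ̇'−θ̇)/dt = (-0.610958802−-0.470627705)/0.010526 = -13.331854
  sinθ=0.054169, cosθ=0.998532
  F = (M+m)·ẍ + m·l·cosθ·θ̈ − m·l·sinθ·θ̇² = 10.113822 + -0.629735 − 0.000568 = 9.483520

F_0 = -9.483183 N
F_1 = 6.251541 N
F_2 = 9.483520 N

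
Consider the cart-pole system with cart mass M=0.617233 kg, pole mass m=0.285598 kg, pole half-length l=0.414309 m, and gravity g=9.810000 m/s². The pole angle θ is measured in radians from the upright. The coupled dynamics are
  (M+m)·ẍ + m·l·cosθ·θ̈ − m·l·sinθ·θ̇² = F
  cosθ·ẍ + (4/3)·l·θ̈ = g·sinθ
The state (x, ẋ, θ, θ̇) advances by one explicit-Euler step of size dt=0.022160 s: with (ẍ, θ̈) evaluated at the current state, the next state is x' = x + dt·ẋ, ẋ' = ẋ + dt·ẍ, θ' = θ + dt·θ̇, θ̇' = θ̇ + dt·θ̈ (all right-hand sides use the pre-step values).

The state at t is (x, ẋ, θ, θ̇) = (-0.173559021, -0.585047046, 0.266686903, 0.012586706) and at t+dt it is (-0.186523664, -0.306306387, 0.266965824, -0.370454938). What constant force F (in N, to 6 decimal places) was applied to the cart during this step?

F = 9.383308 N

ẍ = (ẋ'−ẋ)/dt = (-0.306306387−-0.585047046)/0.022160 = 12.578550
θ̈ = (θ̇'−θ̇)/dt = (-0.370454938−0.012586706)/0.022160 = -17.285273
sinθ=0.263537, cosθ=0.964649
F = (M+m)·ẍ + m·l·cosθ·θ̈ − m·l·sinθ·θ̇² = 11.356304 + -1.972992 − 0.000005 = 9.383308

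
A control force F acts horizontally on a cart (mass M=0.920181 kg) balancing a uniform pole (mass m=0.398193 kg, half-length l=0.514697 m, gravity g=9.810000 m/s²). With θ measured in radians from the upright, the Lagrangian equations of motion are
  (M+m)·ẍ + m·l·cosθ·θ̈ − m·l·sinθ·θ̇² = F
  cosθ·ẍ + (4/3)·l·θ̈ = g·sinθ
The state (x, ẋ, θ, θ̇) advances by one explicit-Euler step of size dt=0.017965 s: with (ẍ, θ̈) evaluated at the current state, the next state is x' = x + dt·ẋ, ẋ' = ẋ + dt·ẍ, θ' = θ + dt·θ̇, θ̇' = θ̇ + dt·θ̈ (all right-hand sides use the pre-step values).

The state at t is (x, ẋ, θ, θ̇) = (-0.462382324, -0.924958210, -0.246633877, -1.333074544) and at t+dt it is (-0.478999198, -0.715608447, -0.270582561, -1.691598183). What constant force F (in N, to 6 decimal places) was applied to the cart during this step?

ẍ = (ẋ'−ẋ)/dt = (-0.715608447−-0.924958210)/0.017965 = 11.653201
θ̈ = (θ̇'−θ̇)/dt = (-1.691598183−-1.333074544)/0.017965 = -19.956785
sinθ=-0.244141, cosθ=0.969740
F = (M+m)·ẍ + m·l·cosθ·θ̈ − m·l·sinθ·θ̇² = 15.363278 + -3.966350 − -0.088919 = 11.485847

F = 11.485847 N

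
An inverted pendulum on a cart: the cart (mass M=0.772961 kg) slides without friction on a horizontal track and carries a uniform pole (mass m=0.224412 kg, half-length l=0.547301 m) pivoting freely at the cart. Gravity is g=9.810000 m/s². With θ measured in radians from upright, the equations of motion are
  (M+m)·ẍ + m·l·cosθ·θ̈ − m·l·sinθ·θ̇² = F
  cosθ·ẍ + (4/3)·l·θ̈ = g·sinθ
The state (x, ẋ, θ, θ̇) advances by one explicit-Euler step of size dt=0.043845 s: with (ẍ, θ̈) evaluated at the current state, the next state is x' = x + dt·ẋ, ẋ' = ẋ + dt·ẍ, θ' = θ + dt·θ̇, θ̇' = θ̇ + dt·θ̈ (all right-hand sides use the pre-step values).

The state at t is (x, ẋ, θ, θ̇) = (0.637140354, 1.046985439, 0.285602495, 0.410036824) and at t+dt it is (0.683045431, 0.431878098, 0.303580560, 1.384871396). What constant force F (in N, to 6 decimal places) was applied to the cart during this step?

ẍ = (ẋ'−ẋ)/dt = (0.431878098−1.046985439)/0.043845 = -14.029133
θ̈ = (θ̇'−θ̇)/dt = (1.384871396−0.410036824)/0.043845 = 22.233654
sinθ=0.281736, cosθ=0.959492
F = (M+m)·ẍ + m·l·cosθ·θ̈ − m·l·sinθ·θ̇² = -13.992279 + 2.620140 − 0.005818 = -11.377956

F = -11.377956 N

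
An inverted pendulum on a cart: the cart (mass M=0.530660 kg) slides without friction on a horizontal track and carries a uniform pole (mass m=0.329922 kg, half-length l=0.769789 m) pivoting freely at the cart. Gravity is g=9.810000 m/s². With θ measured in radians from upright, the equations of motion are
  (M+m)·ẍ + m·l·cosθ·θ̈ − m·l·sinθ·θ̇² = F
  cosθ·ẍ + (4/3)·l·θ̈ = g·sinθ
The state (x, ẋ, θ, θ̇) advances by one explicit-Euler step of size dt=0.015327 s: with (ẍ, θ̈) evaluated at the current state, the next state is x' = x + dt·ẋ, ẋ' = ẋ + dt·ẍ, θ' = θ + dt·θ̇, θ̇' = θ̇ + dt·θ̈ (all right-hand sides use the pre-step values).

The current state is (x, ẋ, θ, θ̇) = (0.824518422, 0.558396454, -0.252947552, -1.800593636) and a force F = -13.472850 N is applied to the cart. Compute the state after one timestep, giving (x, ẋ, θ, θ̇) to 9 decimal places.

(0.833076964, 0.239226594, -0.280545251, -1.536184978)

sinθ=-0.250258800, cosθ=0.968178978
temp = (F + m·l·θ̇²·sinθ)/(M+m) = (-13.472850 + -0.206064774)/0.860582 = -15.894958033
θ̈ = (g·sinθ − cosθ·temp)/(l·(4/3 − m·cos²θ/(M+m))) = 17.251168370
ẍ = temp − m·l·θ̈·cosθ/(M+m) = -20.824026849
Euler: x'=0.824518422+0.015327·0.558396454=0.833076964, ẋ'=0.558396454+0.015327·-20.824026849=0.239226594
       θ'=-0.252947552+0.015327·-1.800593636=-0.280545251, θ̇'=-1.800593636+0.015327·17.251168370=-1.536184978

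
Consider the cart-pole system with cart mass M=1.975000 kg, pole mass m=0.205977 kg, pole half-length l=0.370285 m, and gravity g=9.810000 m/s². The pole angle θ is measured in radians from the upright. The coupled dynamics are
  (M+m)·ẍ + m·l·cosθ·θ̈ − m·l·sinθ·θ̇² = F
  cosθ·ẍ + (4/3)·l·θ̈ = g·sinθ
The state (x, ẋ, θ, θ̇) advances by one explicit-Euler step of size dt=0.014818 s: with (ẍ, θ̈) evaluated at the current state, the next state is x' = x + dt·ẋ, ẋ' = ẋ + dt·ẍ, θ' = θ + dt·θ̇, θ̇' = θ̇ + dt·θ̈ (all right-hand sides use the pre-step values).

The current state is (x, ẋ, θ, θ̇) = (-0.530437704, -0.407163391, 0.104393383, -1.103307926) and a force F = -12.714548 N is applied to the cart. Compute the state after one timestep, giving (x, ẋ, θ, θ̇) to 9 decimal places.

(-0.536471051, -0.501133794, 0.088044566, -0.883329309)

sinθ=0.104203873, cosθ=0.994555958
temp = (F + m·l·θ̇²·sinθ)/(M+m) = (-12.714548 + 0.009674581)/2.180977 = -5.825312884
θ̈ = (g·sinθ − cosθ·temp)/(l·(4/3 − m·cos²θ/(M+m))) = 14.845364870
ẍ = temp − m·l·θ̈·cosθ/(M+m) = -6.341638726
Euler: x'=-0.530437704+0.014818·-0.407163391=-0.536471051, ẋ'=-0.407163391+0.014818·-6.341638726=-0.501133794
       θ'=0.104393383+0.014818·-1.103307926=0.088044566, θ̇'=-1.103307926+0.014818·14.845364870=-0.883329309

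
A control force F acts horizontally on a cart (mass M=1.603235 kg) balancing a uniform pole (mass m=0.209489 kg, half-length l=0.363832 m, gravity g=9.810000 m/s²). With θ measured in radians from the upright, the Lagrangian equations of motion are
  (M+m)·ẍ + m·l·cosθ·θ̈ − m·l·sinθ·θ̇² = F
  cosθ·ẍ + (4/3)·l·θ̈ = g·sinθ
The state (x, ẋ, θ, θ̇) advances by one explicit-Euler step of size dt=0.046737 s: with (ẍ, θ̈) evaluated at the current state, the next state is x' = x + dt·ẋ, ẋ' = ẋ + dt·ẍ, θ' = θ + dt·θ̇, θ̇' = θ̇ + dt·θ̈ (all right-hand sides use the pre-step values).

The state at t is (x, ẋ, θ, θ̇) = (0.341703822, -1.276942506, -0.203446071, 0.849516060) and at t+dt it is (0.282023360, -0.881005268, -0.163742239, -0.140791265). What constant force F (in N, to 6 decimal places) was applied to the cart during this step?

ẍ = (ẋ'−ẋ)/dt = (-0.881005268−-1.276942506)/0.046737 = 8.471601
θ̈ = (θ̇'−θ̇)/dt = (-0.140791265−0.849516060)/0.046737 = -21.188937
sinθ=-0.202046, cosθ=0.979376
F = (M+m)·ẍ + m·l·cosθ·θ̈ − m·l·sinθ·θ̇² = 15.356675 + -1.581688 − -0.011114 = 13.786101

F = 13.786101 N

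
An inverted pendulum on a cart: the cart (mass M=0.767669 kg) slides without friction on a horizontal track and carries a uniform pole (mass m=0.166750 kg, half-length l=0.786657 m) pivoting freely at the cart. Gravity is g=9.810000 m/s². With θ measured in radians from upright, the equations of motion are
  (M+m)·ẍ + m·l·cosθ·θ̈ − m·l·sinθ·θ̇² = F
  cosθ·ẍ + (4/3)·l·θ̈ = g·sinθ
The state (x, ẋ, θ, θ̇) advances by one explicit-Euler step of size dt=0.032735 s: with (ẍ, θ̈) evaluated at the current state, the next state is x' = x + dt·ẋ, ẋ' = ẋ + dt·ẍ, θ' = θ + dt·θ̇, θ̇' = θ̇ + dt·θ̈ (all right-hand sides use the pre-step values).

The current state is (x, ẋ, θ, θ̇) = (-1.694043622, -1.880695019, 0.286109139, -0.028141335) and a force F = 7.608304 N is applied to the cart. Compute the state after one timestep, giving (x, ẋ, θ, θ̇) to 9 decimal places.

(-1.755608173, -1.589983416, 0.285187932, -0.207632527)

sinθ=0.282221676, cosθ=0.959349220
temp = (F + m·l·θ̇²·sinθ)/(M+m) = (7.608304 + 0.000029318)/0.934419 = 8.142314441
θ̈ = (g·sinθ − cosθ·temp)/(l·(4/3 − m·cos²θ/(M+m))) = -5.483158451
ẍ = temp − m·l·θ̈·cosθ/(M+m) = 8.880757676
Euler: x'=-1.694043622+0.032735·-1.880695019=-1.755608173, ẋ'=-1.880695019+0.032735·8.880757676=-1.589983416
       θ'=0.286109139+0.032735·-0.028141335=0.285187932, θ̇'=-0.028141335+0.032735·-5.483158451=-0.207632527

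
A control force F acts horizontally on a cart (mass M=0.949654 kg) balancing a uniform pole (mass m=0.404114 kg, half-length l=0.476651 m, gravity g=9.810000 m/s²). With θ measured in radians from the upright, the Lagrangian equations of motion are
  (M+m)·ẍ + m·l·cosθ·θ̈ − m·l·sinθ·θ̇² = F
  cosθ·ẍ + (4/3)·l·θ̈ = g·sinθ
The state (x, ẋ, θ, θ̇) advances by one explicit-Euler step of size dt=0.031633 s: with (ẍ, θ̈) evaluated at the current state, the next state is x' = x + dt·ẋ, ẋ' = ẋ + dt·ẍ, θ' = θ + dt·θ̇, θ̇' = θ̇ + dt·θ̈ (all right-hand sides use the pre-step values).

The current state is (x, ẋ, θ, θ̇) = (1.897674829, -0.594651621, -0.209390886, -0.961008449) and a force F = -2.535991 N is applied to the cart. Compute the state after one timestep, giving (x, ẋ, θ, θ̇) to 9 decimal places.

sinθ=-0.207864129, cosθ=0.978157709
temp = (F + m·l·θ̇²·sinθ)/(M+m) = (-2.535991 + -0.036977570)/1.353768 = -1.900597865
θ̈ = (g·sinθ − cosθ·temp)/(l·(4/3 − m·cos²θ/(M+m))) = -0.360560053
ẍ = temp − m·l·θ̈·cosθ/(M+m) = -1.850416016
Euler: x'=1.897674829+0.031633·-0.594651621=1.878864214, ẋ'=-0.594651621+0.031633·-1.850416016=-0.653185831
       θ'=-0.209390886+0.031633·-0.961008449=-0.239790466, θ̇'=-0.961008449+0.031633·-0.360560053=-0.972414045

(1.878864214, -0.653185831, -0.239790466, -0.972414045)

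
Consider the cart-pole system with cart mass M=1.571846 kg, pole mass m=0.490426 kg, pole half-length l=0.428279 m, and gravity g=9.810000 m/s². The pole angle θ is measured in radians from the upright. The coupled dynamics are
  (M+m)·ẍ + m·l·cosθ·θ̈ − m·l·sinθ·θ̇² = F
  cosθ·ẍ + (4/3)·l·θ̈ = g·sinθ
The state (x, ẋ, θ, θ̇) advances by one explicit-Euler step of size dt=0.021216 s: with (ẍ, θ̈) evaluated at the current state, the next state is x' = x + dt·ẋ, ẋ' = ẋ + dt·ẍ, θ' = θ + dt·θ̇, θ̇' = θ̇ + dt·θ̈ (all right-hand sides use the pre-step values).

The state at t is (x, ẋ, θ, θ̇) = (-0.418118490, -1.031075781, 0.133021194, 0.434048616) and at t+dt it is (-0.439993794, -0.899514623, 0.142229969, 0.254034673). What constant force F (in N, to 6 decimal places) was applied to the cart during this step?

ẍ = (ẋ'−ẋ)/dt = (-0.899514623−-1.031075781)/0.021216 = 6.201035
θ̈ = (θ̇'−θ̇)/dt = (0.254034673−0.434048616)/0.021216 = -8.484820
sinθ=0.132629, cosθ=0.991166
F = (M+m)·ẍ + m·l·cosθ·θ̈ − m·l·sinθ·θ̇² = 12.788221 + -1.766400 − 0.005248 = 11.016572

F = 11.016572 N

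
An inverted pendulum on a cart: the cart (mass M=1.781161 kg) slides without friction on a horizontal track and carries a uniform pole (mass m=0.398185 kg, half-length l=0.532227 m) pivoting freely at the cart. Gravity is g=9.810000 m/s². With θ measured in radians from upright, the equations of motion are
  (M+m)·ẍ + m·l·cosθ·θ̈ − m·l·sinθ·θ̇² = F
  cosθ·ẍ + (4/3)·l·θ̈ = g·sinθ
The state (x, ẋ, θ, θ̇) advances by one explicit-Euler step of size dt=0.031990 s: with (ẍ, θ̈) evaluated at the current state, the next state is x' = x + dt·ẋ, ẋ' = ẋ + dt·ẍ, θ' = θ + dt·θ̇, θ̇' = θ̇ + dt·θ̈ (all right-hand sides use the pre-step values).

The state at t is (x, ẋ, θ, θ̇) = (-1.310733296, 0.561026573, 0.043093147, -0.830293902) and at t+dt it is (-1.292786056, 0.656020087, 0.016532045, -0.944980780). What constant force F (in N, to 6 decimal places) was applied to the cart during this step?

F = 5.706157 N

ẍ = (ẋ'−ẋ)/dt = (0.656020087−0.561026573)/0.031990 = 2.969475
θ̈ = (θ̇'−θ̇)/dt = (-0.944980780−-0.830293902)/0.031990 = -3.585085
sinθ=0.043080, cosθ=0.999072
F = (M+m)·ẍ + m·l·cosθ·θ̈ − m·l·sinθ·θ̇² = 6.471514 + -0.759063 − 0.006294 = 5.706157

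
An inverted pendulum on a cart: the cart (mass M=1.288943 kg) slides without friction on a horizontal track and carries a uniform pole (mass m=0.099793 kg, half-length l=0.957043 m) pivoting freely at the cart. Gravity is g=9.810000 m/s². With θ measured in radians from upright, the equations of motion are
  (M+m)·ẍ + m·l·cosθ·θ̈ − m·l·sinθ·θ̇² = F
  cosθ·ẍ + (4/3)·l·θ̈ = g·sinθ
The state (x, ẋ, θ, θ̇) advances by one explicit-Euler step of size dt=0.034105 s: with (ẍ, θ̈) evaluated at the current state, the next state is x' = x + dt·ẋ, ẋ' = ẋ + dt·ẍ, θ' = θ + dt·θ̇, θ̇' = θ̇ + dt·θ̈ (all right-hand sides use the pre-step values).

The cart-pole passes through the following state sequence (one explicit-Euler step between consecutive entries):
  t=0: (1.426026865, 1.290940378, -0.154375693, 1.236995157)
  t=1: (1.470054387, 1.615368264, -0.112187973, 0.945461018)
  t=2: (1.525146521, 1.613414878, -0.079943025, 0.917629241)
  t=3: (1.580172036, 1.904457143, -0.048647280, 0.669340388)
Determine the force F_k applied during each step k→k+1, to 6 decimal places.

F_0 = 12.426297 N
F_1 = -0.147432 N
F_2 = 11.164419 N

step 0→1:
  ẍ = (ẋ'−ẋ)/dt = (1.615368264−1.290940378)/0.034105 = 9.512619
  θ̈ = (θ̇'−θ̇)/dt = (0.945461018−1.236995157)/0.034105 = -8.548135
  sinθ=-0.153763, cosθ=0.988108
  F = (M+m)·ẍ + m·l·cosθ·θ̈ − m·l·sinθ·θ̇² = 13.210517 + -0.806691 − -0.022471 = 12.426297
step 1→2:
  ẍ = (ẋ'−ẋ)/dt = (1.613414878−1.615368264)/0.034105 = -0.057276
  θ̈ = (θ̇'−θ̇)/dt = (0.917629241−0.945461018)/0.034105 = -0.816061
  sinθ=-0.111953, cosθ=0.993714
  F = (M+m)·ẍ + m·l·cosθ·θ̈ − m·l·sinθ·θ̇² = -0.079541 + -0.077449 − -0.009558 = -0.147432
step 2→3:
  ẍ = (ẋ'−ẋ)/dt = (1.904457143−1.613414878)/0.034105 = 8.533712
  θ̈ = (θ̇'−θ̇)/dt = (0.669340388−0.917629241)/0.034105 = -7.280131
  sinθ=-0.079858, cosθ=0.996806
  F = (M+m)·ẍ + m·l·cosθ·θ̈ − m·l·sinθ·θ̇² = 11.851074 + -0.693077 − -0.006422 = 11.164419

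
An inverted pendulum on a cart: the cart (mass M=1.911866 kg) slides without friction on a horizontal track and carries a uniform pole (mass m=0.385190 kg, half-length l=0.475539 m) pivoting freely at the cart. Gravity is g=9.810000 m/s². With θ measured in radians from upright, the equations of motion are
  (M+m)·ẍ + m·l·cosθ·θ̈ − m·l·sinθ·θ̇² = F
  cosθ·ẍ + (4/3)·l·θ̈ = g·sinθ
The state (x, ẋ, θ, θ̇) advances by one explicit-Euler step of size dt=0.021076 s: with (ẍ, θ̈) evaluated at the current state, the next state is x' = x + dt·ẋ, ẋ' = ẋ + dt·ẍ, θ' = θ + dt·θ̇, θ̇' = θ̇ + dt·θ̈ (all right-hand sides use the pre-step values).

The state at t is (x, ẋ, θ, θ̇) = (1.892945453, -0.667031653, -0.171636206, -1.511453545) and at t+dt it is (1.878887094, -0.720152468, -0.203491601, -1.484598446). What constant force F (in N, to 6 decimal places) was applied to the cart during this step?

ẍ = (ẋ'−ẋ)/dt = (-0.720152468−-0.667031653)/0.021076 = -2.520441
θ̈ = (θ̇'−θ̇)/dt = (-1.484598446−-1.511453545)/0.021076 = 1.274203
sinθ=-0.170795, cosθ=0.985307
F = (M+m)·ẍ + m·l·cosθ·θ̈ − m·l·sinθ·θ̇² = -5.789594 + 0.229970 − -0.071470 = -5.488154

F = -5.488154 N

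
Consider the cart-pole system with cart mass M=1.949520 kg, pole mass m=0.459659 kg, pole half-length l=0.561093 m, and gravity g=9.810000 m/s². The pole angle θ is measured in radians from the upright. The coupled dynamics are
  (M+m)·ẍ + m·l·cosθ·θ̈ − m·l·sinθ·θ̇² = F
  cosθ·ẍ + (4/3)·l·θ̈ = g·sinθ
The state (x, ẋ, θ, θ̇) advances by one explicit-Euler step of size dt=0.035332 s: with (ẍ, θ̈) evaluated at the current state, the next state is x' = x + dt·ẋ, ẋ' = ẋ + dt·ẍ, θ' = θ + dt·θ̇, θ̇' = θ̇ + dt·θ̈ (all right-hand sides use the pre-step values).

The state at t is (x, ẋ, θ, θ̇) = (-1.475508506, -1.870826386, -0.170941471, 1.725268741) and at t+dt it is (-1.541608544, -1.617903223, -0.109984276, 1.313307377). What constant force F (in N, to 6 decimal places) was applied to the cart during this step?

F = 14.413287 N

ẍ = (ẋ'−ẋ)/dt = (-1.617903223−-1.870826386)/0.035332 = 7.158473
θ̈ = (θ̇'−θ̇)/dt = (1.313307377−1.725268741)/0.035332 = -11.659724
sinθ=-0.170110, cosθ=0.985425
F = (M+m)·ẍ + m·l·cosθ·θ̈ − m·l·sinθ·θ̇² = 17.246042 + -2.963347 − -0.130591 = 14.413287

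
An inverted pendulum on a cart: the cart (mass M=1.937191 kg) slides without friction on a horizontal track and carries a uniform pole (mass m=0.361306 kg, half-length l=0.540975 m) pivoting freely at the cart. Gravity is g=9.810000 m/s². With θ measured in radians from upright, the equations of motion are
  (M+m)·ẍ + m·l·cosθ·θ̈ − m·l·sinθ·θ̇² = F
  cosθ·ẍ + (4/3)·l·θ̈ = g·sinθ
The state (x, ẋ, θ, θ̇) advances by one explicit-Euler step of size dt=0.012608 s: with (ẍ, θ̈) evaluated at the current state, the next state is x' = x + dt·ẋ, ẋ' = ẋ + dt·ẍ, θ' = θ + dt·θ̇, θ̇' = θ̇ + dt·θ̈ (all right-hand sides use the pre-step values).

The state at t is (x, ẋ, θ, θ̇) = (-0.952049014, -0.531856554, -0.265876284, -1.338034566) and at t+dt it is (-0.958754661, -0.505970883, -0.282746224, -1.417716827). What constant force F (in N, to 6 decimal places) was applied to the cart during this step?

ẍ = (ẋ'−ẋ)/dt = (-0.505970883−-0.531856554)/0.012608 = 2.053115
θ̈ = (θ̇'−θ̇)/dt = (-1.417716827−-1.338034566)/0.012608 = -6.319976
sinθ=-0.262755, cosθ=0.964863
F = (M+m)·ẍ + m·l·cosθ·θ̈ − m·l·sinθ·θ̇² = 4.719078 + -1.191882 − -0.091947 = 3.619143

F = 3.619143 N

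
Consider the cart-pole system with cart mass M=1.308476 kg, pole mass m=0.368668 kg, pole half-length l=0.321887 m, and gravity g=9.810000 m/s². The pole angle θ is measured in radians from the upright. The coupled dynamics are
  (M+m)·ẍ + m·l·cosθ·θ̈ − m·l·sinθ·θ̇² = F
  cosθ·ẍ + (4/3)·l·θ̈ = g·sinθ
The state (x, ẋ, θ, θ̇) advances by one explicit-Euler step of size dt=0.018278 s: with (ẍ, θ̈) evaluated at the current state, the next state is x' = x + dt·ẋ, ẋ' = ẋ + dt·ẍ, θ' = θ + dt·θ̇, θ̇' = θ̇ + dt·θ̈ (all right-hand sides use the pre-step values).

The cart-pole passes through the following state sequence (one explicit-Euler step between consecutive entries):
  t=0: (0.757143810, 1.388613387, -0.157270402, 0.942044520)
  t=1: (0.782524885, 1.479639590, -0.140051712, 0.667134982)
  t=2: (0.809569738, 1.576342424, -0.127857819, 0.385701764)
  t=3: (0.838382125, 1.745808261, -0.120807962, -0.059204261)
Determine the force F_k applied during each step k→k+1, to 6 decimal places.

step 0→1:
  ẍ = (ẋ'−ẋ)/dt = (1.479639590−1.388613387)/0.018278 = 4.980096
  θ̈ = (θ̇'−θ̇)/dt = (0.667134982−0.942044520)/0.018278 = -15.040461
  sinθ=-0.156623, cosθ=0.987658
  F = (M+m)·ẍ + m·l·cosθ·θ̈ − m·l·sinθ·θ̇² = 8.352339 + -1.762815 − -0.016494 = 6.606018
step 1→2:
  ẍ = (ẋ'−ẋ)/dt = (1.576342424−1.479639590)/0.018278 = 5.290668
  θ̈ = (θ̇'−θ̇)/dt = (0.385701764−0.667134982)/0.018278 = -15.397375
  sinθ=-0.139594, cosθ=0.990209
  F = (M+m)·ẍ + m·l·cosθ·θ̈ − m·l·sinθ·θ̇² = 8.873212 + -1.809307 − -0.007373 = 7.071278
step 2→3:
  ẍ = (ẋ'−ẋ)/dt = (1.745808261−1.576342424)/0.018278 = 9.271574
  θ̈ = (θ̇'−θ̇)/dt = (-0.059204261−0.385701764)/0.018278 = -24.341067
  sinθ=-0.127510, cosθ=0.991837
  F = (M+m)·ẍ + m·l·cosθ·θ̈ − m·l·sinθ·θ̇² = 15.549765 + -2.864962 − -0.002251 = 12.687054

F_0 = 6.606018 N
F_1 = 7.071278 N
F_2 = 12.687054 N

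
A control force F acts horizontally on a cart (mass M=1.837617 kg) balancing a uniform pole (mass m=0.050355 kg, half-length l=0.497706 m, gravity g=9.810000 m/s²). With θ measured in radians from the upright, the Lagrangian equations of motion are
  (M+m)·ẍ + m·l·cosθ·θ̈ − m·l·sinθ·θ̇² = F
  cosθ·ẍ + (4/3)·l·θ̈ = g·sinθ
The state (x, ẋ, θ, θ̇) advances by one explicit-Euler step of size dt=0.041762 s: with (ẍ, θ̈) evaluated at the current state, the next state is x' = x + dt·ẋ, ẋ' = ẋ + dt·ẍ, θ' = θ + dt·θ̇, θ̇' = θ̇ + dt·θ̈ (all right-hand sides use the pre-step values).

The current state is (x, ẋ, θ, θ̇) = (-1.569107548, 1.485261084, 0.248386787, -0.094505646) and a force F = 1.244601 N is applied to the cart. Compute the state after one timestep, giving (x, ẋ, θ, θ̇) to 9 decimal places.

sinθ=0.245840576, cosθ=0.969310276
temp = (F + m·l·θ̇²·sinθ)/(M+m) = (1.244601 + 0.000055028)/1.887972 = 0.659255555
θ̈ = (g·sinθ − cosθ·temp)/(l·(4/3 − m·cos²θ/(M+m))) = 2.722432188
ẍ = temp − m·l·θ̈·cosθ/(M+m) = 0.624225581
Euler: x'=-1.569107548+0.041762·1.485261084=-1.507080075, ẋ'=1.485261084+0.041762·0.624225581=1.511329993
       θ'=0.248386787+0.041762·-0.094505646=0.244440042, θ̇'=-0.094505646+0.041762·2.722432188=0.019188567

(-1.507080075, 1.511329993, 0.244440042, 0.019188567)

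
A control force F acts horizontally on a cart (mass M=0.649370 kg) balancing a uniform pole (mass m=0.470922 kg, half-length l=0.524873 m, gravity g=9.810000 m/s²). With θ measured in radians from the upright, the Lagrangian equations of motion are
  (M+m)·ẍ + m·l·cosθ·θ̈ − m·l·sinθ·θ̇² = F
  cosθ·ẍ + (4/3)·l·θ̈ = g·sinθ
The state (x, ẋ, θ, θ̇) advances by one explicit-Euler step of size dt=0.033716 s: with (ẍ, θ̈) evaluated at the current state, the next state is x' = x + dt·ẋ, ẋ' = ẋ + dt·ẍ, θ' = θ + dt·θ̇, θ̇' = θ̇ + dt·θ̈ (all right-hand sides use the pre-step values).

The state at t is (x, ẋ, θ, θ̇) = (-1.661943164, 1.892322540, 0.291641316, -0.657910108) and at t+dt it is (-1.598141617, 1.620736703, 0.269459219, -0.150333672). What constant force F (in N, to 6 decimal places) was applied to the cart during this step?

F = -5.490881 N

ẍ = (ẋ'−ẋ)/dt = (1.620736703−1.892322540)/0.033716 = -8.055103
θ̈ = (θ̇'−θ̇)/dt = (-0.150333672−-0.657910108)/0.033716 = 15.054468
sinθ=0.287525, cosθ=0.957773
F = (M+m)·ẍ + m·l·cosθ·θ̈ − m·l·sinθ·θ̇² = -9.024067 + 3.563948 − 0.030762 = -5.490881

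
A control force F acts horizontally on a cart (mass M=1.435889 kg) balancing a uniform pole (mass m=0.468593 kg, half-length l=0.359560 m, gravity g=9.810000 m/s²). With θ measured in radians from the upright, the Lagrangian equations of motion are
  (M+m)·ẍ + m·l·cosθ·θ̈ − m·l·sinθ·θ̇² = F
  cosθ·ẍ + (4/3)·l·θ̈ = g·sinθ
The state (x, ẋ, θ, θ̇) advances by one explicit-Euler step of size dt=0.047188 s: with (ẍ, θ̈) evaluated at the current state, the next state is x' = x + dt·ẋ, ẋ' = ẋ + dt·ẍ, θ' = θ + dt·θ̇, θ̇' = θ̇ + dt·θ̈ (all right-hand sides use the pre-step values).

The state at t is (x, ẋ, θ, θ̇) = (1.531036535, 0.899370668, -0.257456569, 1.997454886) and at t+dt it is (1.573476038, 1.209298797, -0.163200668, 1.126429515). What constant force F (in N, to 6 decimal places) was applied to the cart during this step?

F = 9.672158 N

ẍ = (ẋ'−ẋ)/dt = (1.209298797−0.899370668)/0.047188 = 6.567944
θ̈ = (θ̇'−θ̇)/dt = (1.126429515−1.997454886)/0.047188 = -18.458620
sinθ=-0.254622, cosθ=0.967041
F = (M+m)·ẍ + m·l·cosθ·θ̈ − m·l·sinθ·θ̇² = 12.508531 + -3.007538 − -0.171166 = 9.672158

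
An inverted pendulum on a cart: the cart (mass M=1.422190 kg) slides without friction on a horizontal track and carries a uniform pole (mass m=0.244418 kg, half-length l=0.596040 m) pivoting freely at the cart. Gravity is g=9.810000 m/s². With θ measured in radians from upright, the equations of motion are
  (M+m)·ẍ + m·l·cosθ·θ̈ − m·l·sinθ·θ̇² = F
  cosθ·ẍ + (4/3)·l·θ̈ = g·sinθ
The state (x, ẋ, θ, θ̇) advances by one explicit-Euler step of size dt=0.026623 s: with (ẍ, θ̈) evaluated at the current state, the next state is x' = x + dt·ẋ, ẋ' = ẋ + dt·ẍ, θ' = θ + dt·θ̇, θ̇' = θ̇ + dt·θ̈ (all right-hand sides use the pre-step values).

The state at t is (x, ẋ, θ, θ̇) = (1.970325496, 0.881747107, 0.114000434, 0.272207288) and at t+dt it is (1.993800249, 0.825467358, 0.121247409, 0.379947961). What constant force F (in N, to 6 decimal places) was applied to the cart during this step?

ẍ = (ẋ'−ẋ)/dt = (0.825467358−0.881747107)/0.026623 = -2.113952
θ̈ = (θ̇'−θ̇)/dt = (0.379947961−0.272207288)/0.026623 = 4.046902
sinθ=0.113754, cosθ=0.993509
F = (M+m)·ẍ + m·l·cosθ·θ̈ − m·l·sinθ·θ̇² = -3.523130 + 0.585738 − 0.001228 = -2.938620

F = -2.938620 N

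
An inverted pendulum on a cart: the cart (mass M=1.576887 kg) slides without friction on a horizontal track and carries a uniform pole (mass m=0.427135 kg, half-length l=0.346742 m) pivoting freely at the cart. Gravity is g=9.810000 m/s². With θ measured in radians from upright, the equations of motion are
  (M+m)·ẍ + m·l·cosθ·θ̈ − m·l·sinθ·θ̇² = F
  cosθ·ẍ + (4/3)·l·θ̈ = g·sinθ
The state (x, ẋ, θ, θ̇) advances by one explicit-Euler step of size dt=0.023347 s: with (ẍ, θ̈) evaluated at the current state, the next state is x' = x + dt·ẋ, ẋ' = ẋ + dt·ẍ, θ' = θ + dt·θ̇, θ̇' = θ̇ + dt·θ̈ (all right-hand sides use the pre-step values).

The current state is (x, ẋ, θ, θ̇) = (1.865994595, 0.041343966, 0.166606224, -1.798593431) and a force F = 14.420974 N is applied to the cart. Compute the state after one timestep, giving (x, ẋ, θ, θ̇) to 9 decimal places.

sinθ=0.165836527, cosθ=0.986153257
temp = (F + m·l·θ̇²·sinθ)/(M+m) = (14.420974 + 0.079454374)/2.004022 = 7.235663268
θ̈ = (g·sinθ − cosθ·temp)/(l·(4/3 − m·cos²θ/(M+m))) = -14.108344235
ẍ = temp − m·l·θ̈·cosθ/(M+m) = 8.263891646
Euler: x'=1.865994595+0.023347·0.041343966=1.866959853, ẋ'=0.041343966+0.023347·8.263891646=0.234281044
       θ'=0.166606224+0.023347·-1.798593431=0.124614463, θ̇'=-1.798593431+0.023347·-14.108344235=-2.127980944

(1.866959853, 0.234281044, 0.124614463, -2.127980944)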